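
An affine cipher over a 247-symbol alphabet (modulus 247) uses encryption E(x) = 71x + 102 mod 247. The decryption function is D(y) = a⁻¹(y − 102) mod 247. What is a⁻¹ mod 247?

Run Euclid on (247, 71):
247 = 3·71 + 34
71 = 2·34 + 3
34 = 11·3 + 1
3 = 3·1 + 0
gcd = 1, so the inverse exists. Back-substitute:
1 = 34 − 11·3
1 = −11·71 + 23·34
1 = 23·247 − 80·71
Thus 71·(-80) ≡ 1 (mod 247); reducing, -80 mod 247 = 167.

167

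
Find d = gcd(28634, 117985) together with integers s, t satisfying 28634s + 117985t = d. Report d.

Apply Euclid's algorithm to 117985 and 28634:
117985 = 4·28634 + 3449
28634 = 8·3449 + 1042
3449 = 3·1042 + 323
1042 = 3·323 + 73
323 = 4·73 + 31
73 = 2·31 + 11
31 = 2·11 + 9
11 = 1·9 + 2
9 = 4·2 + 1
2 = 2·1 + 0
gcd(28634, 117985) = 1.
Back-substituting:
1 = 9 − 4·2
1 = −4·11 + 5·9
1 = 5·31 − 14·11
1 = −14·73 + 33·31
1 = 33·323 − 146·73
1 = −146·1042 + 471·323
1 = 471·3449 − 1559·1042
1 = −1559·28634 + 12943·3449
1 = 12943·117985 − 53331·28634
So 1 = (12943)·117985 + (-53331)·28634.

1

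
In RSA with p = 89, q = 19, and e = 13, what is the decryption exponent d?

853

φ(n) = (p−1)(q−1) = 88·18 = 1584.
Need d with 13·d ≡ 1 (mod 1584). Apply the extended Euclidean algorithm:
1584 = 121*13 + 11
13 = 1*11 + 2
11 = 5*2 + 1
2 = 2*1 + 0
Back-substitute:
1 = 11 − 5·2
1 = −5·13 + 6·11
1 = 6·1584 − 731·13
So 13·(-731) ≡ 1 (mod 1584), hence d ≡ -731 ≡ 853 (mod 1584).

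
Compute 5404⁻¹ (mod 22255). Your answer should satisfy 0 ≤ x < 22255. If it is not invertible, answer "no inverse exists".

5259

gcd(22255, 5404) by repeated division:
22255 = 4*5404 + 639
5404 = 8*639 + 292
639 = 2*292 + 55
292 = 5*55 + 17
55 = 3*17 + 4
17 = 4*4 + 1
4 = 4*1 + 0
The gcd is 1. Working backward:
1 = 17 − 4·4
1 = −4·55 + 13·17
1 = 13·292 − 69·55
1 = −69·639 + 151·292
1 = 151·5404 − 1277·639
1 = −1277·22255 + 5259·5404
So 5404·5259 ≡ 1 (mod 22255).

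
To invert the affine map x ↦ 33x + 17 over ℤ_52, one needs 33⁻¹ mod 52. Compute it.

Extended Euclidean algorithm:
52 = 1×33 + 19
33 = 1×19 + 14
19 = 1×14 + 5
14 = 2×5 + 4
5 = 1×4 + 1
4 = 4×1 + 0
gcd = 1, so the inverse exists. Back-substitute:
1 = 5 − 4
1 = −14 + 3·5
1 = 3·19 − 4·14
1 = −4·33 + 7·19
1 = 7·52 − 11·33
So 33·(-11) ≡ 1 (mod 52), and -11 ≡ 41 (mod 52).

41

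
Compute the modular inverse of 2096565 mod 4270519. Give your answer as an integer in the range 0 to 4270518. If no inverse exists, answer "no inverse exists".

2419477

Run Euclid on (4270519, 2096565):
4270519 = 2*2096565 + 77389
2096565 = 27*77389 + 7062
77389 = 10*7062 + 6769
7062 = 1*6769 + 293
6769 = 23*293 + 30
293 = 9*30 + 23
30 = 1*23 + 7
23 = 3*7 + 2
7 = 3*2 + 1
2 = 2*1 + 0
The gcd is 1. Working backward:
1 = 7 − 3·2
1 = −3·23 + 10·7
1 = 10·30 − 13·23
1 = −13·293 + 127·30
1 = 127·6769 − 2934·293
1 = −2934·7062 + 3061·6769
1 = 3061·77389 − 33544·7062
1 = −33544·2096565 + 908749·77389
1 = 908749·4270519 − 1851042·2096565
So 2096565·(-1851042) ≡ 1 (mod 4270519), and -1851042 ≡ 2419477 (mod 4270519).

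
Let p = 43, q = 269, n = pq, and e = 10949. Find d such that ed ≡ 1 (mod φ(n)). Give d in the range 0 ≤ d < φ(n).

5573

φ(n) = (p−1)(q−1) = 42·268 = 11256.
Need d with 10949·d ≡ 1 (mod 11256). Apply the extended Euclidean algorithm:
11256 = 1×10949 + 307
10949 = 35×307 + 204
307 = 1×204 + 103
204 = 1×103 + 101
103 = 1×101 + 2
101 = 50×2 + 1
2 = 2×1 + 0
Back-substitute:
1 = 101 − 50·2
1 = −50·103 + 51·101
1 = 51·204 − 101·103
1 = −101·307 + 152·204
1 = 152·10949 − 5421·307
1 = −5421·11256 + 5573·10949
So 10949·5573 ≡ 1 (mod 11256), hence d = 5573.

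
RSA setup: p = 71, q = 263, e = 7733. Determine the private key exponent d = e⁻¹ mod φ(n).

φ(n) = (p−1)(q−1) = 70·262 = 18340.
Need d with 7733·d ≡ 1 (mod 18340). Apply the extended Euclidean algorithm:
18340 = 2*7733 + 2874
7733 = 2*2874 + 1985
2874 = 1*1985 + 889
1985 = 2*889 + 207
889 = 4*207 + 61
207 = 3*61 + 24
61 = 2*24 + 13
24 = 1*13 + 11
13 = 1*11 + 2
11 = 5*2 + 1
2 = 2*1 + 0
Back-substitute:
1 = 11 − 5·2
1 = −5·13 + 6·11
1 = 6·24 − 11·13
1 = −11·61 + 28·24
1 = 28·207 − 95·61
1 = −95·889 + 408·207
1 = 408·1985 − 911·889
1 = −911·2874 + 1319·1985
1 = 1319·7733 − 3549·2874
1 = −3549·18340 + 8417·7733
So 7733·8417 ≡ 1 (mod 18340), hence d = 8417.

8417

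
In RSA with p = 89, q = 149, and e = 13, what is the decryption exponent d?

φ(n) = (p−1)(q−1) = 88·148 = 13024.
Need d with 13·d ≡ 1 (mod 13024). Apply the extended Euclidean algorithm:
13024 = 1001*13 + 11
13 = 1*11 + 2
11 = 5*2 + 1
2 = 2*1 + 0
Back-substitute:
1 = 11 − 5·2
1 = −5·13 + 6·11
1 = 6·13024 − 6011·13
So 13·(-6011) ≡ 1 (mod 13024), hence d ≡ -6011 ≡ 7013 (mod 13024).

7013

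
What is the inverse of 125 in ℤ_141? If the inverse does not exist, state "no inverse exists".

44

gcd(141, 125) by repeated division:
141 = 1×125 + 16
125 = 7×16 + 13
16 = 1×13 + 3
13 = 4×3 + 1
3 = 3×1 + 0
The gcd is 1. Working backward:
1 = 13 − 4·3
1 = −4·16 + 5·13
1 = 5·125 − 39·16
1 = −39·141 + 44·125
So 125·44 ≡ 1 (mod 141).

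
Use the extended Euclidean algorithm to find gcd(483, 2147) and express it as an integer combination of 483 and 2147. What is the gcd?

Euclidean algorithm:
2147 = 4*483 + 215
483 = 2*215 + 53
215 = 4*53 + 3
53 = 17*3 + 2
3 = 1*2 + 1
2 = 2*1 + 0
gcd(483, 2147) = 1.
Express as a combination:
1 = 3 − 2
1 = −53 + 18·3
1 = 18·215 − 73·53
1 = −73·483 + 164·215
1 = 164·2147 − 729·483
So 1 = (164)·2147 + (-729)·483.

1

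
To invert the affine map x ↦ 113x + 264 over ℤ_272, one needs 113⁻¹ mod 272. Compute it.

65

Apply the Euclidean algorithm to 272 and 113:
272 = 2·113 + 46
113 = 2·46 + 21
46 = 2·21 + 4
21 = 5·4 + 1
4 = 4·1 + 0
Since gcd(113, 272) = 1, back-substitute to write 1 as a combination:
1 = 21 − 5·4
1 = −5·46 + 11·21
1 = 11·113 − 27·46
1 = −27·272 + 65·113
So 113·65 ≡ 1 (mod 272).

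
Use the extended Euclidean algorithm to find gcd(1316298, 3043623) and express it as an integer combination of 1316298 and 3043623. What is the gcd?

3

Euclidean algorithm:
3043623 = 2*1316298 + 411027
1316298 = 3*411027 + 83217
411027 = 4*83217 + 78159
83217 = 1*78159 + 5058
78159 = 15*5058 + 2289
5058 = 2*2289 + 480
2289 = 4*480 + 369
480 = 1*369 + 111
369 = 3*111 + 36
111 = 3*36 + 3
36 = 12*3 + 0
gcd(1316298, 3043623) = 3.
Back-substituting:
3 = 111 − 3·36
3 = −3·369 + 10·111
3 = 10·480 − 13·369
3 = −13·2289 + 62·480
3 = 62·5058 − 137·2289
3 = −137·78159 + 2117·5058
3 = 2117·83217 − 2254·78159
3 = −2254·411027 + 11133·83217
3 = 11133·1316298 − 35653·411027
3 = −35653·3043623 + 82439·1316298
So 3 = (-35653)·3043623 + (82439)·1316298.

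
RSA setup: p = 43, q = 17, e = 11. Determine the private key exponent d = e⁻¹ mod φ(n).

φ(n) = (p−1)(q−1) = 42·16 = 672.
Need d with 11·d ≡ 1 (mod 672). Apply the extended Euclidean algorithm:
672 = 61*11 + 1
11 = 11*1 + 0
Back-substitute:
1 = 672 − 61·11
So 11·(-61) ≡ 1 (mod 672), hence d ≡ -61 ≡ 611 (mod 672).

611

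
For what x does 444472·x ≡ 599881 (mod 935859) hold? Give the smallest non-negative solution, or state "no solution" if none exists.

481678

First find gcd(444472, 935859):
935859 = 2·444472 + 46915
444472 = 9·46915 + 22237
46915 = 2·22237 + 2441
22237 = 9·2441 + 268
2441 = 9·268 + 29
268 = 9·29 + 7
29 = 4·7 + 1
7 = 7·1 + 0
gcd = 1, so a unique solution mod 935859 exists.
Back-substitute for the Bézout coefficients:
1 = 29 − 4·7
1 = −4·268 + 37·29
1 = 37·2441 − 337·268
1 = −337·22237 + 3070·2441
1 = 3070·46915 − 6477·22237
1 = −6477·444472 + 61363·46915
1 = 61363·935859 − 129203·444472
So 444472·(-129203) ≡ 1 (mod 935859), giving 444472⁻¹ ≡ 806656.
x ≡ 444472⁻¹·599881 ≡ 806656·599881 ≡ 481678 (mod 935859).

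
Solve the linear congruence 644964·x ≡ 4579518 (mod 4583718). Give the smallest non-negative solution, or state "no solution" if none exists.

166814

First find gcd(644964, 4583718):
4583718 = 7×644964 + 68970
644964 = 9×68970 + 24234
68970 = 2×24234 + 20502
24234 = 1×20502 + 3732
20502 = 5×3732 + 1842
3732 = 2×1842 + 48
1842 = 38×48 + 18
48 = 2×18 + 12
18 = 1×12 + 6
12 = 2×6 + 0
gcd = 6 and 6 | 4579518, so solutions exist. Divide through by 6: 107494x ≡ 763253 (mod 763953).
Now find 107494⁻¹ mod 763953:
763953 = 7*107494 + 11495
107494 = 9*11495 + 4039
11495 = 2*4039 + 3417
4039 = 1*3417 + 622
3417 = 5*622 + 307
622 = 2*307 + 8
307 = 38*8 + 3
8 = 2*3 + 2
3 = 1*2 + 1
2 = 2*1 + 0
Back-substitute:
1 = 3 − 2
1 = −8 + 3·3
1 = 3·307 − 115·8
1 = −115·622 + 233·307
1 = 233·3417 − 1280·622
1 = −1280·4039 + 1513·3417
1 = 1513·11495 − 4306·4039
1 = −4306·107494 + 40267·11495
1 = 40267·763953 − 286175·107494
So 107494·(-286175) ≡ 1 (mod 763953), i.e. 107494⁻¹ ≡ 477778.
Then x ≡ 477778·763253 ≡ 166814 (mod 763953); the smallest non-negative solution is x = 166814.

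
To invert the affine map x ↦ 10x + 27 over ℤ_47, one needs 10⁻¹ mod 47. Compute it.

Apply the Euclidean algorithm to 47 and 10:
47 = 4*10 + 7
10 = 1*7 + 3
7 = 2*3 + 1
3 = 3*1 + 0
gcd = 1, so the inverse exists. Back-substitute:
1 = 7 − 2·3
1 = −2·10 + 3·7
1 = 3·47 − 14·10
Thus 10·(-14) ≡ 1 (mod 47); reducing, -14 mod 47 = 33.

33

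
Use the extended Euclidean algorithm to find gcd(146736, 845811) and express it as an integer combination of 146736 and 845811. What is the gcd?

9

Apply Euclid's algorithm to 845811 and 146736:
845811 = 5*146736 + 112131
146736 = 1*112131 + 34605
112131 = 3*34605 + 8316
34605 = 4*8316 + 1341
8316 = 6*1341 + 270
1341 = 4*270 + 261
270 = 1*261 + 9
261 = 29*9 + 0
gcd(146736, 845811) = 9.
Back-substituting:
9 = 270 − 261
9 = −1341 + 5·270
9 = 5·8316 − 31·1341
9 = −31·34605 + 129·8316
9 = 129·112131 − 418·34605
9 = −418·146736 + 547·112131
9 = 547·845811 − 3153·146736
So 9 = (547)·845811 + (-3153)·146736.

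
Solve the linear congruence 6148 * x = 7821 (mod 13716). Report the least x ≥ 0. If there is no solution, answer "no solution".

gcd(6148, 13716):
13716 = 2·6148 + 1420
6148 = 4·1420 + 468
1420 = 3·468 + 16
468 = 29·16 + 4
16 = 4·4 + 0
gcd = 4, but 4 ∤ 7821, so the congruence has no solution.

no solution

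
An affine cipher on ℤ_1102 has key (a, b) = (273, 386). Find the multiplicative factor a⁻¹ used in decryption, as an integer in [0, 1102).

771

gcd(1102, 273) by repeated division:
1102 = 4·273 + 10
273 = 27·10 + 3
10 = 3·3 + 1
3 = 3·1 + 0
The gcd is 1. Working backward:
1 = 10 − 3·3
1 = −3·273 + 82·10
1 = 82·1102 − 331·273
So 273·(-331) ≡ 1 (mod 1102), and -331 ≡ 771 (mod 1102).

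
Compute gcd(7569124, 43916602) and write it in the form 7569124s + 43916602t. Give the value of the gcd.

Repeated division:
43916602 = 5×7569124 + 6070982
7569124 = 1×6070982 + 1498142
6070982 = 4×1498142 + 78414
1498142 = 19×78414 + 8276
78414 = 9×8276 + 3930
8276 = 2×3930 + 416
3930 = 9×416 + 186
416 = 2×186 + 44
186 = 4×44 + 10
44 = 4×10 + 4
10 = 2×4 + 2
4 = 2×2 + 0
gcd(7569124, 43916602) = 2.
Working backward:
2 = 10 − 2·4
2 = −2·44 + 9·10
2 = 9·186 − 38·44
2 = −38·416 + 85·186
2 = 85·3930 − 803·416
2 = −803·8276 + 1691·3930
2 = 1691·78414 − 16022·8276
2 = −16022·1498142 + 306109·78414
2 = 306109·6070982 − 1240458·1498142
2 = −1240458·7569124 + 1546567·6070982
2 = 1546567·43916602 − 8973293·7569124
So 2 = (1546567)·43916602 + (-8973293)·7569124.

2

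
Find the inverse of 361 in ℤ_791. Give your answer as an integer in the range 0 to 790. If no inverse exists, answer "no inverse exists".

Apply the Euclidean algorithm to 791 and 361:
791 = 2·361 + 69
361 = 5·69 + 16
69 = 4·16 + 5
16 = 3·5 + 1
5 = 5·1 + 0
Since gcd(361, 791) = 1, back-substitute to write 1 as a combination:
1 = 16 − 3·5
1 = −3·69 + 13·16
1 = 13·361 − 68·69
1 = −68·791 + 149·361
So 361·149 ≡ 1 (mod 791).

149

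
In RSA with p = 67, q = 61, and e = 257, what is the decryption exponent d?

1433

φ(n) = (p−1)(q−1) = 66·60 = 3960.
Need d with 257·d ≡ 1 (mod 3960). Apply the extended Euclidean algorithm:
3960 = 15*257 + 105
257 = 2*105 + 47
105 = 2*47 + 11
47 = 4*11 + 3
11 = 3*3 + 2
3 = 1*2 + 1
2 = 2*1 + 0
Back-substitute:
1 = 3 − 2
1 = −11 + 4·3
1 = 4·47 − 17·11
1 = −17·105 + 38·47
1 = 38·257 − 93·105
1 = −93·3960 + 1433·257
So 257·1433 ≡ 1 (mod 3960), hence d = 1433.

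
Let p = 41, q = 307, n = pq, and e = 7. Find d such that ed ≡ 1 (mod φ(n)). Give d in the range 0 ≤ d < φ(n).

φ(n) = (p−1)(q−1) = 40·306 = 12240.
Need d with 7·d ≡ 1 (mod 12240). Apply the extended Euclidean algorithm:
12240 = 1748·7 + 4
7 = 1·4 + 3
4 = 1·3 + 1
3 = 3·1 + 0
Back-substitute:
1 = 4 − 3
1 = −7 + 2·4
1 = 2·12240 − 3497·7
So 7·(-3497) ≡ 1 (mod 12240), hence d ≡ -3497 ≡ 8743 (mod 12240).

8743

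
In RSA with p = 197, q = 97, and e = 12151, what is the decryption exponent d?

φ(n) = (p−1)(q−1) = 196·96 = 18816.
Need d with 12151·d ≡ 1 (mod 18816). Apply the extended Euclidean algorithm:
18816 = 1·12151 + 6665
12151 = 1·6665 + 5486
6665 = 1·5486 + 1179
5486 = 4·1179 + 770
1179 = 1·770 + 409
770 = 1·409 + 361
409 = 1·361 + 48
361 = 7·48 + 25
48 = 1·25 + 23
25 = 1·23 + 2
23 = 11·2 + 1
2 = 2·1 + 0
Back-substitute:
1 = 23 − 11·2
1 = −11·25 + 12·23
1 = 12·48 − 23·25
1 = −23·361 + 173·48
1 = 173·409 − 196·361
1 = −196·770 + 369·409
1 = 369·1179 − 565·770
1 = −565·5486 + 2629·1179
1 = 2629·6665 − 3194·5486
1 = −3194·12151 + 5823·6665
1 = 5823·18816 − 9017·12151
So 12151·(-9017) ≡ 1 (mod 18816), hence d ≡ -9017 ≡ 9799 (mod 18816).

9799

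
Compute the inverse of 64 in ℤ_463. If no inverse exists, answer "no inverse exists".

123

gcd(463, 64) by repeated division:
463 = 7×64 + 15
64 = 4×15 + 4
15 = 3×4 + 3
4 = 1×3 + 1
3 = 3×1 + 0
The gcd is 1. Working backward:
1 = 4 − 3
1 = −15 + 4·4
1 = 4·64 − 17·15
1 = −17·463 + 123·64
So 64·123 ≡ 1 (mod 463).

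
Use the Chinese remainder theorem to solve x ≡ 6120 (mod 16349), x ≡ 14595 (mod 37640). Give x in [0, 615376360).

Write x = 6120 + 16349·k. Then 16349·k ≡ 14595 − 6120 ≡ 8475 (mod 37640).
Need 16349⁻¹ mod 37640. Extended Euclid on (37640, 16349):
37640 = 2*16349 + 4942
16349 = 3*4942 + 1523
4942 = 3*1523 + 373
1523 = 4*373 + 31
373 = 12*31 + 1
31 = 31*1 + 0
Back-substitute:
1 = 373 − 12·31
1 = −12·1523 + 49·373
1 = 49·4942 − 159·1523
1 = −159·16349 + 526·4942
1 = 526·37640 − 1211·16349
16349⁻¹ ≡ 36429 (mod 37640), so k ≡ 36429·8475 ≡ 12495 (mod 37640).
x = 6120 + 16349·12495 = 204286875.

204286875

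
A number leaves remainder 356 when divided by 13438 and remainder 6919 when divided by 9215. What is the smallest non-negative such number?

65792804

Write x = 356 + 13438·k. Then 13438·k ≡ 6919 − 356 ≡ 6563 (mod 9215).
Need 13438⁻¹ mod 9215. Extended Euclid on (9215, 4223):
9215 = 2*4223 + 769
4223 = 5*769 + 378
769 = 2*378 + 13
378 = 29*13 + 1
13 = 13*1 + 0
Back-substitute:
1 = 378 − 29·13
1 = −29·769 + 59·378
1 = 59·4223 − 324·769
1 = −324·9215 + 707·4223
13438⁻¹ ≡ 707 (mod 9215), so k ≡ 707·6563 ≡ 4896 (mod 9215).
x = 356 + 13438·4896 = 65792804.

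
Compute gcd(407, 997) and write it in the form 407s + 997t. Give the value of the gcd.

1

Repeated division:
997 = 2×407 + 183
407 = 2×183 + 41
183 = 4×41 + 19
41 = 2×19 + 3
19 = 6×3 + 1
3 = 3×1 + 0
gcd(407, 997) = 1.
Back-substituting:
1 = 19 − 6·3
1 = −6·41 + 13·19
1 = 13·183 − 58·41
1 = −58·407 + 129·183
1 = 129·997 − 316·407
So 1 = (129)·997 + (-316)·407.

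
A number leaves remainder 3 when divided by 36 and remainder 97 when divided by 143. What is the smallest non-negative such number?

3243

Write x = 3 + 36·k. Then 36·k ≡ 97 − 3 ≡ 94 (mod 143).
Need 36⁻¹ mod 143. Extended Euclid on (143, 36):
143 = 3*36 + 35
36 = 1*35 + 1
35 = 35*1 + 0
Back-substitute:
1 = 36 − 35
1 = −143 + 4·36
36⁻¹ ≡ 4 (mod 143), so k ≡ 4·94 ≡ 90 (mod 143).
x = 3 + 36·90 = 3243.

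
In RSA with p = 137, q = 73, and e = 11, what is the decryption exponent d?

4451

φ(n) = (p−1)(q−1) = 136·72 = 9792.
Need d with 11·d ≡ 1 (mod 9792). Apply the extended Euclidean algorithm:
9792 = 890·11 + 2
11 = 5·2 + 1
2 = 2·1 + 0
Back-substitute:
1 = 11 − 5·2
1 = −5·9792 + 4451·11
So 11·4451 ≡ 1 (mod 9792), hence d = 4451.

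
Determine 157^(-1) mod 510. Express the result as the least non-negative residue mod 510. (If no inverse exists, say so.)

Extended Euclidean algorithm:
510 = 3*157 + 39
157 = 4*39 + 1
39 = 39*1 + 0
Since gcd(157, 510) = 1, back-substitute to write 1 as a combination:
1 = 157 − 4·39
1 = −4·510 + 13·157
So 157·13 ≡ 1 (mod 510).

13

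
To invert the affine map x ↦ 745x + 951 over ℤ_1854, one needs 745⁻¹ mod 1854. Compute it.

Extended Euclidean algorithm:
1854 = 2·745 + 364
745 = 2·364 + 17
364 = 21·17 + 7
17 = 2·7 + 3
7 = 2·3 + 1
3 = 3·1 + 0
The gcd is 1. Working backward:
1 = 7 − 2·3
1 = −2·17 + 5·7
1 = 5·364 − 107·17
1 = −107·745 + 219·364
1 = 219·1854 − 545·745
Hence 745⁻¹ ≡ -545 ≡ 1309 (mod 1854).

1309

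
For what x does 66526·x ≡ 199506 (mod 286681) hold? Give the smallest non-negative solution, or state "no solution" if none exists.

First find gcd(66526, 286681):
286681 = 4×66526 + 20577
66526 = 3×20577 + 4795
20577 = 4×4795 + 1397
4795 = 3×1397 + 604
1397 = 2×604 + 189
604 = 3×189 + 37
189 = 5×37 + 4
37 = 9×4 + 1
4 = 4×1 + 0
gcd = 1, so a unique solution mod 286681 exists.
Back-substitute for the Bézout coefficients:
1 = 37 − 9·4
1 = −9·189 + 46·37
1 = 46·604 − 147·189
1 = −147·1397 + 340·604
1 = 340·4795 − 1167·1397
1 = −1167·20577 + 5008·4795
1 = 5008·66526 − 16191·20577
1 = −16191·286681 + 69772·66526
So 66526·(69772) ≡ 1 (mod 286681), giving 66526⁻¹ ≡ 69772.
x ≡ 66526⁻¹·199506 ≡ 69772·199506 ≡ 136677 (mod 286681).

136677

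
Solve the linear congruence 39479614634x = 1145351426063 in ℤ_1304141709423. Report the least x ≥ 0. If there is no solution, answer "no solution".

First find gcd(39479614634, 1304141709423):
1304141709423 = 33×39479614634 + 1314426501
39479614634 = 30×1314426501 + 46819604
1314426501 = 28×46819604 + 3477589
46819604 = 13×3477589 + 1610947
3477589 = 2×1610947 + 255695
1610947 = 6×255695 + 76777
255695 = 3×76777 + 25364
76777 = 3×25364 + 685
25364 = 37×685 + 19
685 = 36×19 + 1
19 = 19×1 + 0
gcd = 1, so a unique solution mod 1304141709423 exists.
Back-substitute for the Bézout coefficients:
1 = 685 − 36·19
1 = −36·25364 + 1333·685
1 = 1333·76777 − 4035·25364
1 = −4035·255695 + 13438·76777
1 = 13438·1610947 − 84663·255695
1 = −84663·3477589 + 182764·1610947
1 = 182764·46819604 − 2460595·3477589
1 = −2460595·1314426501 + 69079424·46819604
1 = 69079424·39479614634 − 2074843315·1314426501
1 = −2074843315·1304141709423 + 68538908819·39479614634
So 39479614634·(68538908819) ≡ 1 (mod 1304141709423), giving 39479614634⁻¹ ≡ 68538908819.
x ≡ 39479614634⁻¹·1145351426063 ≡ 68538908819·1145351426063 ≡ 430399465903 (mod 1304141709423).

430399465903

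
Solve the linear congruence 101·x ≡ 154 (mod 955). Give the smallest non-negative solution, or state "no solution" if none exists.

219

First find gcd(101, 955):
955 = 9*101 + 46
101 = 2*46 + 9
46 = 5*9 + 1
9 = 9*1 + 0
gcd = 1, so a unique solution mod 955 exists.
Back-substitute for the Bézout coefficients:
1 = 46 − 5·9
1 = −5·101 + 11·46
1 = 11·955 − 104·101
So 101·(-104) ≡ 1 (mod 955), giving 101⁻¹ ≡ 851.
x ≡ 101⁻¹·154 ≡ 851·154 ≡ 219 (mod 955).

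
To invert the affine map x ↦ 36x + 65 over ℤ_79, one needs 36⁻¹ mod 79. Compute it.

gcd(79, 36) by repeated division:
79 = 2·36 + 7
36 = 5·7 + 1
7 = 7·1 + 0
The gcd is 1. Working backward:
1 = 36 − 5·7
1 = −5·79 + 11·36
So 36·11 ≡ 1 (mod 79).

11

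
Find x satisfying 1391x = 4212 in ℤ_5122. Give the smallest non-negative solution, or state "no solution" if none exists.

First find gcd(1391, 5122):
5122 = 3·1391 + 949
1391 = 1·949 + 442
949 = 2·442 + 65
442 = 6·65 + 52
65 = 1·52 + 13
52 = 4·13 + 0
gcd = 13 and 13 | 4212, so solutions exist. Divide through by 13: 107x ≡ 324 (mod 394).
Now find 107⁻¹ mod 394:
394 = 3·107 + 73
107 = 1·73 + 34
73 = 2·34 + 5
34 = 6·5 + 4
5 = 1·4 + 1
4 = 4·1 + 0
Back-substitute:
1 = 5 − 4
1 = −34 + 7·5
1 = 7·73 − 15·34
1 = −15·107 + 22·73
1 = 22·394 − 81·107
So 107·(-81) ≡ 1 (mod 394), i.e. 107⁻¹ ≡ 313.
Then x ≡ 313·324 ≡ 154 (mod 394); the smallest non-negative solution is x = 154.

154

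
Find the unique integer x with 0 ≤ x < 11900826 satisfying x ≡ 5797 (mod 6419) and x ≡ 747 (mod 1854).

Write x = 5797 + 6419·k. Then 6419·k ≡ 747 − 5797 ≡ 512 (mod 1854).
Need 6419⁻¹ mod 1854. Extended Euclid on (1854, 857):
1854 = 2·857 + 140
857 = 6·140 + 17
140 = 8·17 + 4
17 = 4·4 + 1
4 = 4·1 + 0
Back-substitute:
1 = 17 − 4·4
1 = −4·140 + 33·17
1 = 33·857 − 202·140
1 = −202·1854 + 437·857
6419⁻¹ ≡ 437 (mod 1854), so k ≡ 437·512 ≡ 1264 (mod 1854).
x = 5797 + 6419·1264 = 8119413.

8119413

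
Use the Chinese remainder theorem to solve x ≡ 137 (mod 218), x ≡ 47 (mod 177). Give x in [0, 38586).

Write x = 137 + 218·k. Then 218·k ≡ 47 − 137 ≡ 87 (mod 177).
Need 218⁻¹ mod 177. Extended Euclid on (177, 41):
177 = 4*41 + 13
41 = 3*13 + 2
13 = 6*2 + 1
2 = 2*1 + 0
Back-substitute:
1 = 13 − 6·2
1 = −6·41 + 19·13
1 = 19·177 − 82·41
218⁻¹ ≡ 95 (mod 177), so k ≡ 95·87 ≡ 123 (mod 177).
x = 137 + 218·123 = 26951.

26951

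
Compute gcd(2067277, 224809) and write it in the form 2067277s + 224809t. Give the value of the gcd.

1

Repeated division:
2067277 = 9*224809 + 43996
224809 = 5*43996 + 4829
43996 = 9*4829 + 535
4829 = 9*535 + 14
535 = 38*14 + 3
14 = 4*3 + 2
3 = 1*2 + 1
2 = 2*1 + 0
gcd(2067277, 224809) = 1.
Express as a combination:
1 = 3 − 2
1 = −14 + 5·3
1 = 5·535 − 191·14
1 = −191·4829 + 1724·535
1 = 1724·43996 − 15707·4829
1 = −15707·224809 + 80259·43996
1 = 80259·2067277 − 738038·224809
So 1 = (80259)·2067277 + (-738038)·224809.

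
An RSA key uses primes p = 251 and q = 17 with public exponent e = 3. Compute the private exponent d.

2667

φ(n) = (p−1)(q−1) = 250·16 = 4000.
Need d with 3·d ≡ 1 (mod 4000). Apply the extended Euclidean algorithm:
4000 = 1333·3 + 1
3 = 3·1 + 0
Back-substitute:
1 = 4000 − 1333·3
So 3·(-1333) ≡ 1 (mod 4000), hence d ≡ -1333 ≡ 2667 (mod 4000).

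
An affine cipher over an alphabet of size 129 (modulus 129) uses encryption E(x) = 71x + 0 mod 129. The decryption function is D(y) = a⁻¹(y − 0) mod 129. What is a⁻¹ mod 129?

Apply the Euclidean algorithm to 129 and 71:
129 = 1*71 + 58
71 = 1*58 + 13
58 = 4*13 + 6
13 = 2*6 + 1
6 = 6*1 + 0
The gcd is 1. Working backward:
1 = 13 − 2·6
1 = −2·58 + 9·13
1 = 9·71 − 11·58
1 = −11·129 + 20·71
So 71·20 ≡ 1 (mod 129).

20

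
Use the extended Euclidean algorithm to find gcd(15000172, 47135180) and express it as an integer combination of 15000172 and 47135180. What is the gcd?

4

Repeated division:
47135180 = 3*15000172 + 2134664
15000172 = 7*2134664 + 57524
2134664 = 37*57524 + 6276
57524 = 9*6276 + 1040
6276 = 6*1040 + 36
1040 = 28*36 + 32
36 = 1*32 + 4
32 = 8*4 + 0
gcd(15000172, 47135180) = 4.
Working backward:
4 = 36 − 32
4 = −1040 + 29·36
4 = 29·6276 − 175·1040
4 = −175·57524 + 1604·6276
4 = 1604·2134664 − 59523·57524
4 = −59523·15000172 + 418265·2134664
4 = 418265·47135180 − 1314318·15000172
So 4 = (418265)·47135180 + (-1314318)·15000172.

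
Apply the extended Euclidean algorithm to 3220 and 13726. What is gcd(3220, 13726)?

Repeated division:
13726 = 4×3220 + 846
3220 = 3×846 + 682
846 = 1×682 + 164
682 = 4×164 + 26
164 = 6×26 + 8
26 = 3×8 + 2
8 = 4×2 + 0
gcd(3220, 13726) = 2.
Express as a combination:
2 = 26 − 3·8
2 = −3·164 + 19·26
2 = 19·682 − 79·164
2 = −79·846 + 98·682
2 = 98·3220 − 373·846
2 = −373·13726 + 1590·3220
So 2 = (-373)·13726 + (1590)·3220.

2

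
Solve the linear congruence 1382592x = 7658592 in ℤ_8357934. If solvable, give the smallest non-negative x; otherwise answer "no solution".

1161539

First find gcd(1382592, 8357934):
8357934 = 6·1382592 + 62382
1382592 = 22·62382 + 10188
62382 = 6·10188 + 1254
10188 = 8·1254 + 156
1254 = 8·156 + 6
156 = 26·6 + 0
gcd = 6 and 6 | 7658592, so solutions exist. Divide through by 6: 230432x ≡ 1276432 (mod 1392989).
Now find 230432⁻¹ mod 1392989:
1392989 = 6*230432 + 10397
230432 = 22*10397 + 1698
10397 = 6*1698 + 209
1698 = 8*209 + 26
209 = 8*26 + 1
26 = 26*1 + 0
Back-substitute:
1 = 209 − 8·26
1 = −8·1698 + 65·209
1 = 65·10397 − 398·1698
1 = −398·230432 + 8821·10397
1 = 8821·1392989 − 53324·230432
So 230432·(-53324) ≡ 1 (mod 1392989), i.e. 230432⁻¹ ≡ 1339665.
Then x ≡ 1339665·1276432 ≡ 1161539 (mod 1392989); the smallest non-negative solution is x = 1161539.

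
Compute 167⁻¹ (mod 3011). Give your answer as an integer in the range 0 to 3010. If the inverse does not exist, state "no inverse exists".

Apply the Euclidean algorithm to 3011 and 167:
3011 = 18·167 + 5
167 = 33·5 + 2
5 = 2·2 + 1
2 = 2·1 + 0
gcd = 1, so the inverse exists. Back-substitute:
1 = 5 − 2·2
1 = −2·167 + 67·5
1 = 67·3011 − 1208·167
So 167·(-1208) ≡ 1 (mod 3011), and -1208 ≡ 1803 (mod 3011).

1803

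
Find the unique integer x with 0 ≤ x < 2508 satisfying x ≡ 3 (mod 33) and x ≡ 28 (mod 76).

Write x = 3 + 33·k. Then 33·k ≡ 28 − 3 ≡ 25 (mod 76).
Need 33⁻¹ mod 76. Extended Euclid on (76, 33):
76 = 2*33 + 10
33 = 3*10 + 3
10 = 3*3 + 1
3 = 3*1 + 0
Back-substitute:
1 = 10 − 3·3
1 = −3·33 + 10·10
1 = 10·76 − 23·33
33⁻¹ ≡ 53 (mod 76), so k ≡ 53·25 ≡ 33 (mod 76).
x = 3 + 33·33 = 1092.

1092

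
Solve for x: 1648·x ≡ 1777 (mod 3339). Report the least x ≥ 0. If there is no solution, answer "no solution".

First find gcd(1648, 3339):
3339 = 2·1648 + 43
1648 = 38·43 + 14
43 = 3·14 + 1
14 = 14·1 + 0
gcd = 1, so a unique solution mod 3339 exists.
Back-substitute for the Bézout coefficients:
1 = 43 − 3·14
1 = −3·1648 + 115·43
1 = 115·3339 − 233·1648
So 1648·(-233) ≡ 1 (mod 3339), giving 1648⁻¹ ≡ 3106.
x ≡ 1648⁻¹·1777 ≡ 3106·1777 ≡ 3334 (mod 3339).

3334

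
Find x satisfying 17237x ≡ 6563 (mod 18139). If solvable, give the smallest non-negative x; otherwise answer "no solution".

gcd(17237, 18139):
18139 = 1*17237 + 902
17237 = 19*902 + 99
902 = 9*99 + 11
99 = 9*11 + 0
gcd = 11, but 11 ∤ 6563, so the congruence has no solution.

no solution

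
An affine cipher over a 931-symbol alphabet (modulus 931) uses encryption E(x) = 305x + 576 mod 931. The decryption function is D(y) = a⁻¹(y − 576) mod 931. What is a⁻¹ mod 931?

Run Euclid on (931, 305):
931 = 3×305 + 16
305 = 19×16 + 1
16 = 16×1 + 0
Since gcd(305, 931) = 1, back-substitute to write 1 as a combination:
1 = 305 − 19·16
1 = −19·931 + 58·305
So 305·58 ≡ 1 (mod 931).

58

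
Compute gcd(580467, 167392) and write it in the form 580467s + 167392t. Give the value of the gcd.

Euclidean algorithm:
580467 = 3×167392 + 78291
167392 = 2×78291 + 10810
78291 = 7×10810 + 2621
10810 = 4×2621 + 326
2621 = 8×326 + 13
326 = 25×13 + 1
13 = 13×1 + 0
gcd(580467, 167392) = 1.
Express as a combination:
1 = 326 − 25·13
1 = −25·2621 + 201·326
1 = 201·10810 − 829·2621
1 = −829·78291 + 6004·10810
1 = 6004·167392 − 12837·78291
1 = −12837·580467 + 44515·167392
So 1 = (-12837)·580467 + (44515)·167392.

1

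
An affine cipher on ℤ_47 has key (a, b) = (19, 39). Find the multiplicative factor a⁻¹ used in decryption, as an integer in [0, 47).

Apply the Euclidean algorithm to 47 and 19:
47 = 2·19 + 9
19 = 2·9 + 1
9 = 9·1 + 0
gcd = 1, so the inverse exists. Back-substitute:
1 = 19 − 2·9
1 = −2·47 + 5·19
So 19·5 ≡ 1 (mod 47).

5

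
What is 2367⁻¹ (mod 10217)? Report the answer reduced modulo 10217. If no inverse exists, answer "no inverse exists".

7748

Apply the Euclidean algorithm to 10217 and 2367:
10217 = 4·2367 + 749
2367 = 3·749 + 120
749 = 6·120 + 29
120 = 4·29 + 4
29 = 7·4 + 1
4 = 4·1 + 0
gcd = 1, so the inverse exists. Back-substitute:
1 = 29 − 7·4
1 = −7·120 + 29·29
1 = 29·749 − 181·120
1 = −181·2367 + 572·749
1 = 572·10217 − 2469·2367
Hence 2367⁻¹ ≡ -2469 ≡ 7748 (mod 10217).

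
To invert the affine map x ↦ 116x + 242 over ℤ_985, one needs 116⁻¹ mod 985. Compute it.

501

Extended Euclidean algorithm:
985 = 8*116 + 57
116 = 2*57 + 2
57 = 28*2 + 1
2 = 2*1 + 0
The gcd is 1. Working backward:
1 = 57 − 28·2
1 = −28·116 + 57·57
1 = 57·985 − 484·116
So 116·(-484) ≡ 1 (mod 985), and -484 ≡ 501 (mod 985).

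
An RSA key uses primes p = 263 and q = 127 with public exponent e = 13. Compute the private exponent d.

12697

φ(n) = (p−1)(q−1) = 262·126 = 33012.
Need d with 13·d ≡ 1 (mod 33012). Apply the extended Euclidean algorithm:
33012 = 2539*13 + 5
13 = 2*5 + 3
5 = 1*3 + 2
3 = 1*2 + 1
2 = 2*1 + 0
Back-substitute:
1 = 3 − 2
1 = −5 + 2·3
1 = 2·13 − 5·5
1 = −5·33012 + 12697·13
So 13·12697 ≡ 1 (mod 33012), hence d = 12697.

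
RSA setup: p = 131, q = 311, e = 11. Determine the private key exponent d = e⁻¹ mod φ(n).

φ(n) = (p−1)(q−1) = 130·310 = 40300.
Need d with 11·d ≡ 1 (mod 40300). Apply the extended Euclidean algorithm:
40300 = 3663×11 + 7
11 = 1×7 + 4
7 = 1×4 + 3
4 = 1×3 + 1
3 = 3×1 + 0
Back-substitute:
1 = 4 − 3
1 = −7 + 2·4
1 = 2·11 − 3·7
1 = −3·40300 + 10991·11
So 11·10991 ≡ 1 (mod 40300), hence d = 10991.

10991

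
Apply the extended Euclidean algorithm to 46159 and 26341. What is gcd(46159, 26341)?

Euclidean algorithm:
46159 = 1·26341 + 19818
26341 = 1·19818 + 6523
19818 = 3·6523 + 249
6523 = 26·249 + 49
249 = 5·49 + 4
49 = 12·4 + 1
4 = 4·1 + 0
gcd(46159, 26341) = 1.
Working backward:
1 = 49 − 12·4
1 = −12·249 + 61·49
1 = 61·6523 − 1598·249
1 = −1598·19818 + 4855·6523
1 = 4855·26341 − 6453·19818
1 = −6453·46159 + 11308·26341
So 1 = (-6453)·46159 + (11308)·26341.

1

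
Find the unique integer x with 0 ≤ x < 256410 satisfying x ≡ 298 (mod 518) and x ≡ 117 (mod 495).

Write x = 298 + 518·k. Then 518·k ≡ 117 − 298 ≡ 314 (mod 495).
Need 518⁻¹ mod 495. Extended Euclid on (495, 23):
495 = 21*23 + 12
23 = 1*12 + 11
12 = 1*11 + 1
11 = 11*1 + 0
Back-substitute:
1 = 12 − 11
1 = −23 + 2·12
1 = 2·495 − 43·23
518⁻¹ ≡ 452 (mod 495), so k ≡ 452·314 ≡ 358 (mod 495).
x = 298 + 518·358 = 185742.

185742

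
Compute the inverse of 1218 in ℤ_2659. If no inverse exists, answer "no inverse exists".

155

Apply the Euclidean algorithm to 2659 and 1218:
2659 = 2*1218 + 223
1218 = 5*223 + 103
223 = 2*103 + 17
103 = 6*17 + 1
17 = 17*1 + 0
Since gcd(1218, 2659) = 1, back-substitute to write 1 as a combination:
1 = 103 − 6·17
1 = −6·223 + 13·103
1 = 13·1218 − 71·223
1 = −71·2659 + 155·1218
So 1218·155 ≡ 1 (mod 2659).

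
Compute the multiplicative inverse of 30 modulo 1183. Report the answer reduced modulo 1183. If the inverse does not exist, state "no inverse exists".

Run Euclid on (1183, 30):
1183 = 39·30 + 13
30 = 2·13 + 4
13 = 3·4 + 1
4 = 4·1 + 0
Since gcd(30, 1183) = 1, back-substitute to write 1 as a combination:
1 = 13 − 3·4
1 = −3·30 + 7·13
1 = 7·1183 − 276·30
Hence 30⁻¹ ≡ -276 ≡ 907 (mod 1183).

907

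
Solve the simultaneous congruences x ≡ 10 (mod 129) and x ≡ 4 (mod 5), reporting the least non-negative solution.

Write x = 10 + 129·k. Then 129·k ≡ 4 − 10 ≡ 4 (mod 5).
Need 129⁻¹ mod 5. Extended Euclid on (5, 4):
5 = 1*4 + 1
4 = 4*1 + 0
Back-substitute:
1 = 5 − 4
129⁻¹ ≡ 4 (mod 5), so k ≡ 4·4 ≡ 1 (mod 5).
x = 10 + 129·1 = 139.

139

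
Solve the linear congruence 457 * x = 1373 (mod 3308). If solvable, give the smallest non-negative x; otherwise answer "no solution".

First find gcd(457, 3308):
3308 = 7·457 + 109
457 = 4·109 + 21
109 = 5·21 + 4
21 = 5·4 + 1
4 = 4·1 + 0
gcd = 1, so a unique solution mod 3308 exists.
Back-substitute for the Bézout coefficients:
1 = 21 − 5·4
1 = −5·109 + 26·21
1 = 26·457 − 109·109
1 = −109·3308 + 789·457
So 457·(789) ≡ 1 (mod 3308), giving 457⁻¹ ≡ 789.
x ≡ 457⁻¹·1373 ≡ 789·1373 ≡ 1581 (mod 3308).

1581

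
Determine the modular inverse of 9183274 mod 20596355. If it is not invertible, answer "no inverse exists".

14044189

Apply the Euclidean algorithm to 20596355 and 9183274:
20596355 = 2×9183274 + 2229807
9183274 = 4×2229807 + 264046
2229807 = 8×264046 + 117439
264046 = 2×117439 + 29168
117439 = 4×29168 + 767
29168 = 38×767 + 22
767 = 34×22 + 19
22 = 1×19 + 3
19 = 6×3 + 1
3 = 3×1 + 0
Since gcd(9183274, 20596355) = 1, back-substitute to write 1 as a combination:
1 = 19 − 6·3
1 = −6·22 + 7·19
1 = 7·767 − 244·22
1 = −244·29168 + 9279·767
1 = 9279·117439 − 37360·29168
1 = −37360·264046 + 83999·117439
1 = 83999·2229807 − 709352·264046
1 = −709352·9183274 + 2921407·2229807
1 = 2921407·20596355 − 6552166·9183274
Hence 9183274⁻¹ ≡ -6552166 ≡ 14044189 (mod 20596355).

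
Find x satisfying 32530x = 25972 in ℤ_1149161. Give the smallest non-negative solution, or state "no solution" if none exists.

996482

First find gcd(32530, 1149161):
1149161 = 35×32530 + 10611
32530 = 3×10611 + 697
10611 = 15×697 + 156
697 = 4×156 + 73
156 = 2×73 + 10
73 = 7×10 + 3
10 = 3×3 + 1
3 = 3×1 + 0
gcd = 1, so a unique solution mod 1149161 exists.
Back-substitute for the Bézout coefficients:
1 = 10 − 3·3
1 = −3·73 + 22·10
1 = 22·156 − 47·73
1 = −47·697 + 210·156
1 = 210·10611 − 3197·697
1 = −3197·32530 + 9801·10611
1 = 9801·1149161 − 346232·32530
So 32530·(-346232) ≡ 1 (mod 1149161), giving 32530⁻¹ ≡ 802929.
x ≡ 32530⁻¹·25972 ≡ 802929·25972 ≡ 996482 (mod 1149161).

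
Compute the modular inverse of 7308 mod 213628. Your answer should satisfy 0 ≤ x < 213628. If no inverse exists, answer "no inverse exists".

Compute gcd(7308, 213628):
213628 = 29*7308 + 1696
7308 = 4*1696 + 524
1696 = 3*524 + 124
524 = 4*124 + 28
124 = 4*28 + 12
28 = 2*12 + 4
12 = 3*4 + 0
gcd(7308, 213628) = 4 ≠ 1, so 7308 has no multiplicative inverse modulo 213628.

no inverse exists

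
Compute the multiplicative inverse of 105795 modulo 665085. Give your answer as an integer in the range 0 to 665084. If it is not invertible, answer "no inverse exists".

no inverse exists

Euclidean algorithm on 665085, 105795:
665085 = 6*105795 + 30315
105795 = 3*30315 + 14850
30315 = 2*14850 + 615
14850 = 24*615 + 90
615 = 6*90 + 75
90 = 1*75 + 15
75 = 5*15 + 0
The gcd is 15, not 1, hence no inverse exists.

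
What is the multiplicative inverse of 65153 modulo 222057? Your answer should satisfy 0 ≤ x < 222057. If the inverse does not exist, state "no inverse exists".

no inverse exists

Compute gcd(65153, 222057):
222057 = 3×65153 + 26598
65153 = 2×26598 + 11957
26598 = 2×11957 + 2684
11957 = 4×2684 + 1221
2684 = 2×1221 + 242
1221 = 5×242 + 11
242 = 22×11 + 0
gcd(65153, 222057) = 11 ≠ 1, so 65153 has no multiplicative inverse modulo 222057.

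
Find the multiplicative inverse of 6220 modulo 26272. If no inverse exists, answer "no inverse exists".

Euclidean algorithm on 26272, 6220:
26272 = 4×6220 + 1392
6220 = 4×1392 + 652
1392 = 2×652 + 88
652 = 7×88 + 36
88 = 2×36 + 16
36 = 2×16 + 4
16 = 4×4 + 0
The gcd is 4, not 1, hence no inverse exists.

no inverse exists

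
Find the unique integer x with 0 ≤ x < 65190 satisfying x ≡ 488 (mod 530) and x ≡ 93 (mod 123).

Write x = 488 + 530·k. Then 530·k ≡ 93 − 488 ≡ 97 (mod 123).
Need 530⁻¹ mod 123. Extended Euclid on (123, 38):
123 = 3×38 + 9
38 = 4×9 + 2
9 = 4×2 + 1
2 = 2×1 + 0
Back-substitute:
1 = 9 − 4·2
1 = −4·38 + 17·9
1 = 17·123 − 55·38
530⁻¹ ≡ 68 (mod 123), so k ≡ 68·97 ≡ 77 (mod 123).
x = 488 + 530·77 = 41298.

41298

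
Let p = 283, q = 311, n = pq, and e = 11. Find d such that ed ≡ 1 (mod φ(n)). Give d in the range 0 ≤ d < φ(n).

φ(n) = (p−1)(q−1) = 282·310 = 87420.
Need d with 11·d ≡ 1 (mod 87420). Apply the extended Euclidean algorithm:
87420 = 7947×11 + 3
11 = 3×3 + 2
3 = 1×2 + 1
2 = 2×1 + 0
Back-substitute:
1 = 3 − 2
1 = −11 + 4·3
1 = 4·87420 − 31789·11
So 11·(-31789) ≡ 1 (mod 87420), hence d ≡ -31789 ≡ 55631 (mod 87420).

55631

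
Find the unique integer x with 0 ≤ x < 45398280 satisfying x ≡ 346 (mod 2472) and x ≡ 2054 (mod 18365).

41947714

Write x = 346 + 2472·k. Then 2472·k ≡ 2054 − 346 ≡ 1708 (mod 18365).
Need 2472⁻¹ mod 18365. Extended Euclid on (18365, 2472):
18365 = 7·2472 + 1061
2472 = 2·1061 + 350
1061 = 3·350 + 11
350 = 31·11 + 9
11 = 1·9 + 2
9 = 4·2 + 1
2 = 2·1 + 0
Back-substitute:
1 = 9 − 4·2
1 = −4·11 + 5·9
1 = 5·350 − 159·11
1 = −159·1061 + 482·350
1 = 482·2472 − 1123·1061
1 = −1123·18365 + 8343·2472
2472⁻¹ ≡ 8343 (mod 18365), so k ≡ 8343·1708 ≡ 16969 (mod 18365).
x = 346 + 2472·16969 = 41947714.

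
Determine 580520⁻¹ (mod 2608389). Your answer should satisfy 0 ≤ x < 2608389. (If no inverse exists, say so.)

2518934

Extended Euclidean algorithm:
2608389 = 4·580520 + 286309
580520 = 2·286309 + 7902
286309 = 36·7902 + 1837
7902 = 4·1837 + 554
1837 = 3·554 + 175
554 = 3·175 + 29
175 = 6·29 + 1
29 = 29·1 + 0
The gcd is 1. Working backward:
1 = 175 − 6·29
1 = −6·554 + 19·175
1 = 19·1837 − 63·554
1 = −63·7902 + 271·1837
1 = 271·286309 − 9819·7902
1 = −9819·580520 + 19909·286309
1 = 19909·2608389 − 89455·580520
So 580520·(-89455) ≡ 1 (mod 2608389), and -89455 ≡ 2518934 (mod 2608389).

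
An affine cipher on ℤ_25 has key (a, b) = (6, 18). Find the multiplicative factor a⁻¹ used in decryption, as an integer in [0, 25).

21

gcd(25, 6) by repeated division:
25 = 4·6 + 1
6 = 6·1 + 0
gcd = 1, so the inverse exists. Back-substitute:
1 = 25 − 4·6
So 6·(-4) ≡ 1 (mod 25), and -4 ≡ 21 (mod 25).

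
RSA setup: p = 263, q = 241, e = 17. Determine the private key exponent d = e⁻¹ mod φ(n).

22193

φ(n) = (p−1)(q−1) = 262·240 = 62880.
Need d with 17·d ≡ 1 (mod 62880). Apply the extended Euclidean algorithm:
62880 = 3698×17 + 14
17 = 1×14 + 3
14 = 4×3 + 2
3 = 1×2 + 1
2 = 2×1 + 0
Back-substitute:
1 = 3 − 2
1 = −14 + 5·3
1 = 5·17 − 6·14
1 = −6·62880 + 22193·17
So 17·22193 ≡ 1 (mod 62880), hence d = 22193.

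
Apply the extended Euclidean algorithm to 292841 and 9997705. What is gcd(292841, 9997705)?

Repeated division:
9997705 = 34×292841 + 41111
292841 = 7×41111 + 5064
41111 = 8×5064 + 599
5064 = 8×599 + 272
599 = 2×272 + 55
272 = 4×55 + 52
55 = 1×52 + 3
52 = 17×3 + 1
3 = 3×1 + 0
gcd(292841, 9997705) = 1.
Express as a combination:
1 = 52 − 17·3
1 = −17·55 + 18·52
1 = 18·272 − 89·55
1 = −89·599 + 196·272
1 = 196·5064 − 1657·599
1 = −1657·41111 + 13452·5064
1 = 13452·292841 − 95821·41111
1 = −95821·9997705 + 3271366·292841
So 1 = (-95821)·9997705 + (3271366)·292841.

1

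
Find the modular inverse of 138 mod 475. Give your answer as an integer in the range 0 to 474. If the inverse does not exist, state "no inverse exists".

Run Euclid on (475, 138):
475 = 3*138 + 61
138 = 2*61 + 16
61 = 3*16 + 13
16 = 1*13 + 3
13 = 4*3 + 1
3 = 3*1 + 0
The gcd is 1. Working backward:
1 = 13 − 4·3
1 = −4·16 + 5·13
1 = 5·61 − 19·16
1 = −19·138 + 43·61
1 = 43·475 − 148·138
Thus 138·(-148) ≡ 1 (mod 475); reducing, -148 mod 475 = 327.

327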